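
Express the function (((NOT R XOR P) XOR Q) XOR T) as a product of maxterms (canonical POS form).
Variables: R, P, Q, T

ΠM(1, 2, 4, 7, 8, 11, 13, 14) = (R OR P OR Q OR NOT T) AND (R OR P OR NOT Q OR T) AND (R OR NOT P OR Q OR T) AND (R OR NOT P OR NOT Q OR NOT T) AND (NOT R OR P OR Q OR T) AND (NOT R OR P OR NOT Q OR NOT T) AND (NOT R OR NOT P OR Q OR NOT T) AND (NOT R OR NOT P OR NOT Q OR T)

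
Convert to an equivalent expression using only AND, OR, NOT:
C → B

NOT C OR B
(Implication elimination: A → B = NOT A OR B)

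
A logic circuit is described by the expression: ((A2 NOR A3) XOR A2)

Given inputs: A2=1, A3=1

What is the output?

Substituting: ((1 NOR 1) XOR 1)
= 1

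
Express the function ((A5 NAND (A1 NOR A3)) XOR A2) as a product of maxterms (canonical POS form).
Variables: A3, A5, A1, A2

ΠM(1, 3, 4, 7, 9, 11, 13, 15) = (A3 OR A5 OR A1 OR NOT A2) AND (A3 OR A5 OR NOT A1 OR NOT A2) AND (A3 OR NOT A5 OR A1 OR A2) AND (A3 OR NOT A5 OR NOT A1 OR NOT A2) AND (NOT A3 OR A5 OR A1 OR NOT A2) AND (NOT A3 OR A5 OR NOT A1 OR NOT A2) AND (NOT A3 OR NOT A5 OR A1 OR NOT A2) AND (NOT A3 OR NOT A5 OR NOT A1 OR NOT A2)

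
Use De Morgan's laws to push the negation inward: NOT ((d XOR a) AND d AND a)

NOT (d XOR a) OR NOT d OR NOT a
De Morgan's: NOT(AND of terms) = OR of negations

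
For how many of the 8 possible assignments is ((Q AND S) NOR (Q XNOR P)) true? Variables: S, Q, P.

Satisfying assignments: (0,0,1), (0,1,0), (1,0,1)
Count: 3 out of 8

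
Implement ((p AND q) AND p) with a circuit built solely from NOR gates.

((((p NOR p) NOR (q NOR q)) NOR ((p NOR p) NOR (q NOR q))) NOR (p NOR p))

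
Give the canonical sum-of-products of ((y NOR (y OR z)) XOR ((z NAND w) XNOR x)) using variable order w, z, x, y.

Σm(0, 3, 6, 7, 8, 11, 12, 13) = (NOT w AND NOT z AND NOT x AND NOT y) OR (NOT w AND NOT z AND x AND y) OR (NOT w AND z AND x AND NOT y) OR (NOT w AND z AND x AND y) OR (w AND NOT z AND NOT x AND NOT y) OR (w AND NOT z AND x AND y) OR (w AND z AND NOT x AND NOT y) OR (w AND z AND NOT x AND y)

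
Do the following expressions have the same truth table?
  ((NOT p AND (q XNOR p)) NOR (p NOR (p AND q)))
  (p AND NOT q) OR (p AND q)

Yes, they are equivalent — the two output columns agree on all 4 assignments:
p | q | Expression 1 | Expression 2
-----------------------------------
0 | 0 | 0 | 0
0 | 1 | 0 | 0
1 | 0 | 1 | 1
1 | 1 | 1 | 1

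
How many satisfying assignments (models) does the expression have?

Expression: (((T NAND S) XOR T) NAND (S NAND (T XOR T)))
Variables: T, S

Satisfying assignments: (1,0)
Count: 1 out of 4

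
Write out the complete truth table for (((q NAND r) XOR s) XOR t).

s | q | t | r | Output
----------------------
0 | 0 | 0 | 0 | 1
0 | 0 | 0 | 1 | 1
0 | 0 | 1 | 0 | 0
0 | 0 | 1 | 1 | 0
0 | 1 | 0 | 0 | 1
0 | 1 | 0 | 1 | 0
0 | 1 | 1 | 0 | 0
0 | 1 | 1 | 1 | 1
1 | 0 | 0 | 0 | 0
1 | 0 | 0 | 1 | 0
1 | 0 | 1 | 0 | 1
1 | 0 | 1 | 1 | 1
1 | 1 | 0 | 0 | 0
1 | 1 | 0 | 1 | 1
1 | 1 | 1 | 0 | 1
1 | 1 | 1 | 1 | 0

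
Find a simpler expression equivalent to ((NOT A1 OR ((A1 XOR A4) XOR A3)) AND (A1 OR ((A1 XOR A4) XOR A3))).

By distribution ((E OR v) AND (E OR NOT v) = E):
= ((A1 XOR A4) XOR A3)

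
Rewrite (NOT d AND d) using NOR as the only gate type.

(((d NOR d) NOR (d NOR d)) NOR (d NOR d))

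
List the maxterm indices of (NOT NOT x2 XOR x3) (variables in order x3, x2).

ΠM(0, 3) = (x3 OR x2) AND (NOT x3 OR NOT x2)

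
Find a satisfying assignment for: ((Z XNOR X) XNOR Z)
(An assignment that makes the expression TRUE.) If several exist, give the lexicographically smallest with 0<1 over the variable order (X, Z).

X=1, Z=0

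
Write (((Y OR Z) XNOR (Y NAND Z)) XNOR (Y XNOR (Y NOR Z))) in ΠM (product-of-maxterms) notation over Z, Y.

ΠM(1) = (Z OR NOT Y)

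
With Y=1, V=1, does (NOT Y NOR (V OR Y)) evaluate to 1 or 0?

Substituting: (NOT 1 NOR (1 OR 1))
= 0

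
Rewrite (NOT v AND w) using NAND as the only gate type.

(((v NAND v) NAND w) NAND ((v NAND v) NAND w))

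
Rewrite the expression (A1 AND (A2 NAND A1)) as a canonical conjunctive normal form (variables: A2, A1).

(A2 OR A1) AND (NOT A2 OR A1) AND (NOT A2 OR NOT A1)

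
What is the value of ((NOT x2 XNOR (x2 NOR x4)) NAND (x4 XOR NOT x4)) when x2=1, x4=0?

Substituting: ((NOT 1 XNOR (1 NOR 0)) NAND (0 XOR NOT 0))
= 0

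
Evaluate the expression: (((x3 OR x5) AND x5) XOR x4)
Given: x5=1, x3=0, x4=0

Substituting: (((0 OR 1) AND 1) XOR 0)
= 1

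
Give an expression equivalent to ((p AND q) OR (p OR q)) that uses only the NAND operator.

((((p NAND q) NAND (p NAND q)) NAND ((p NAND q) NAND (p NAND q))) NAND (((p NAND p) NAND (q NAND q)) NAND ((p NAND p) NAND (q NAND q))))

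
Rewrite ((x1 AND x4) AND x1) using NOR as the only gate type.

((((x1 NOR x1) NOR (x4 NOR x4)) NOR ((x1 NOR x1) NOR (x4 NOR x4))) NOR (x1 NOR x1))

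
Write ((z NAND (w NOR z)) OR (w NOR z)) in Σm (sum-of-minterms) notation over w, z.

Σm(0, 1, 2, 3) = (NOT w AND NOT z) OR (NOT w AND z) OR (w AND NOT z) OR (w AND z)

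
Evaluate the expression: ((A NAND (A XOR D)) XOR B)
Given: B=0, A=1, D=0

Substituting: ((1 NAND (1 XOR 0)) XOR 0)
= 0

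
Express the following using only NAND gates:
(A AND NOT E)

((A NAND (E NAND E)) NAND (A NAND (E NAND E)))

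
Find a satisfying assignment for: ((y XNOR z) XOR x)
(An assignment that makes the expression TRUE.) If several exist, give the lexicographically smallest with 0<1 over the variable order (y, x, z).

y=0, x=0, z=0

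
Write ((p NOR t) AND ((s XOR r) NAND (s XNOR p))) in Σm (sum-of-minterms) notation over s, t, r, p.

Σm(0, 8, 10) = (NOT s AND NOT t AND NOT r AND NOT p) OR (s AND NOT t AND NOT r AND NOT p) OR (s AND NOT t AND r AND NOT p)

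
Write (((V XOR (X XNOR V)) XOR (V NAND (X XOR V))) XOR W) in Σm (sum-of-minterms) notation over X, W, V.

Σm(1, 2, 4, 5) = (NOT X AND NOT W AND V) OR (NOT X AND W AND NOT V) OR (X AND NOT W AND NOT V) OR (X AND NOT W AND V)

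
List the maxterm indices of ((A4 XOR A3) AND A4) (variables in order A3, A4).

ΠM(0, 2, 3) = (A3 OR A4) AND (NOT A3 OR A4) AND (NOT A3 OR NOT A4)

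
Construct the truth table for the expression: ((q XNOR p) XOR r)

r | q | p | Output
------------------
0 | 0 | 0 | 1
0 | 0 | 1 | 0
0 | 1 | 0 | 0
0 | 1 | 1 | 1
1 | 0 | 0 | 0
1 | 0 | 1 | 1
1 | 1 | 0 | 1
1 | 1 | 1 | 0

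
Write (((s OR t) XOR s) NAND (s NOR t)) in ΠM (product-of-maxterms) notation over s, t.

ΠM() = TRUE (no maxterms)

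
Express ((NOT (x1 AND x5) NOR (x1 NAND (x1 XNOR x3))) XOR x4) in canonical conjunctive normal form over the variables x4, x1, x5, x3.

(x4 OR x1 OR x5 OR x3) AND (x4 OR x1 OR x5 OR NOT x3) AND (x4 OR x1 OR NOT x5 OR x3) AND (x4 OR x1 OR NOT x5 OR NOT x3) AND (x4 OR NOT x1 OR x5 OR x3) AND (x4 OR NOT x1 OR x5 OR NOT x3) AND (x4 OR NOT x1 OR NOT x5 OR x3) AND (NOT x4 OR NOT x1 OR NOT x5 OR NOT x3)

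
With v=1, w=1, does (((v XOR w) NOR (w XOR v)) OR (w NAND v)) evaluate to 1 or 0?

Substituting: (((1 XOR 1) NOR (1 XOR 1)) OR (1 NAND 1))
= 1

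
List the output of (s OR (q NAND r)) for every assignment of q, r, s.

q | r | s | Output
------------------
0 | 0 | 0 | 1
0 | 0 | 1 | 1
0 | 1 | 0 | 1
0 | 1 | 1 | 1
1 | 0 | 0 | 1
1 | 0 | 1 | 1
1 | 1 | 0 | 0
1 | 1 | 1 | 1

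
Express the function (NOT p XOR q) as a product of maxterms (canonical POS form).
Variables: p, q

ΠM(1, 2) = (p OR NOT q) AND (NOT p OR q)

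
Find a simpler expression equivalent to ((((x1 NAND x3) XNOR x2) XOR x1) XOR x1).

By XOR self-cancellation ((E XOR v) XOR v = E):
= ((x1 NAND x3) XNOR x2)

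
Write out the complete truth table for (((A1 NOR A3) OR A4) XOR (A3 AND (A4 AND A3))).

A3 | A4 | A1 | Output
---------------------
0 | 0 | 0 | 1
0 | 0 | 1 | 0
0 | 1 | 0 | 1
0 | 1 | 1 | 1
1 | 0 | 0 | 0
1 | 0 | 1 | 0
1 | 1 | 0 | 0
1 | 1 | 1 | 0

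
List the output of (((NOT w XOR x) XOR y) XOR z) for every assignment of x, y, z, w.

x | y | z | w | Output
----------------------
0 | 0 | 0 | 0 | 1
0 | 0 | 0 | 1 | 0
0 | 0 | 1 | 0 | 0
0 | 0 | 1 | 1 | 1
0 | 1 | 0 | 0 | 0
0 | 1 | 0 | 1 | 1
0 | 1 | 1 | 0 | 1
0 | 1 | 1 | 1 | 0
1 | 0 | 0 | 0 | 0
1 | 0 | 0 | 1 | 1
1 | 0 | 1 | 0 | 1
1 | 0 | 1 | 1 | 0
1 | 1 | 0 | 0 | 1
1 | 1 | 0 | 1 | 0
1 | 1 | 1 | 0 | 0
1 | 1 | 1 | 1 | 1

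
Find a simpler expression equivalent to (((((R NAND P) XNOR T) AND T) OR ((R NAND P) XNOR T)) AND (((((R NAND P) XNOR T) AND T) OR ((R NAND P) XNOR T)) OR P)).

By absorption (E AND (E OR v) = E) then absorption (E OR (E AND v) = E):
= ((R NAND P) XNOR T)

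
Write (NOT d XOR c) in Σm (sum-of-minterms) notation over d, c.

Σm(0, 3) = (NOT d AND NOT c) OR (d AND c)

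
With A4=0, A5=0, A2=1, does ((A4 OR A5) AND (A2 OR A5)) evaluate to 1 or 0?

Substituting: ((0 OR 0) AND (1 OR 0))
= 0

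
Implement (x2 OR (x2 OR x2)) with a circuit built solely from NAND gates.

((x2 NAND x2) NAND (((x2 NAND x2) NAND (x2 NAND x2)) NAND ((x2 NAND x2) NAND (x2 NAND x2))))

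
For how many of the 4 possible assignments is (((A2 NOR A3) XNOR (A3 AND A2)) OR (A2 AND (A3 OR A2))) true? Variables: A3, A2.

Satisfying assignments: (0,1), (1,0), (1,1)
Count: 3 out of 4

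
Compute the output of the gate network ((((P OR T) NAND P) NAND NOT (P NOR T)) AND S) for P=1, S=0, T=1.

Substituting: ((((1 OR 1) NAND 1) NAND NOT (1 NOR 1)) AND 0)
= 0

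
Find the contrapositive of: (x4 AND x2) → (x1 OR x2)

Contrapositive: NOT (x1 OR x2) → NOT (x4 AND x2)
Note: A statement and its contrapositive are logically equivalent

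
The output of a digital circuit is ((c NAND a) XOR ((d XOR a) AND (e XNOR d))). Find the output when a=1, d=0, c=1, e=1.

Substituting: ((1 NAND 1) XOR ((0 XOR 1) AND (1 XNOR 0)))
= 0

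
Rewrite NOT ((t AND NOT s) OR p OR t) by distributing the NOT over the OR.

NOT (t AND NOT s) AND NOT p AND NOT t
De Morgan's: NOT(OR of terms) = AND of negations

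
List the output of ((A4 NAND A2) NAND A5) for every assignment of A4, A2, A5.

A4 | A2 | A5 | Output
---------------------
0 | 0 | 0 | 1
0 | 0 | 1 | 0
0 | 1 | 0 | 1
0 | 1 | 1 | 0
1 | 0 | 0 | 1
1 | 0 | 1 | 0
1 | 1 | 0 | 1
1 | 1 | 1 | 1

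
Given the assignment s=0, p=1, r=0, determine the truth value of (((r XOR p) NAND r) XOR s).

Substituting: (((0 XOR 1) NAND 0) XOR 0)
= 1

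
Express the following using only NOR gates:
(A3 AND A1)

((A3 NOR A3) NOR (A1 NOR A1))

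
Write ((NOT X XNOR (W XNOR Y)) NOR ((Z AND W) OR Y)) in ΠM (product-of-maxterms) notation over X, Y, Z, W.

ΠM(0, 2, 3, 4, 5, 6, 7, 9, 11, 12, 13, 14, 15) = (X OR Y OR Z OR W) AND (X OR Y OR NOT Z OR W) AND (X OR Y OR NOT Z OR NOT W) AND (X OR NOT Y OR Z OR W) AND (X OR NOT Y OR Z OR NOT W) AND (X OR NOT Y OR NOT Z OR W) AND (X OR NOT Y OR NOT Z OR NOT W) AND (NOT X OR Y OR Z OR NOT W) AND (NOT X OR Y OR NOT Z OR NOT W) AND (NOT X OR NOT Y OR Z OR W) AND (NOT X OR NOT Y OR Z OR NOT W) AND (NOT X OR NOT Y OR NOT Z OR W) AND (NOT X OR NOT Y OR NOT Z OR NOT W)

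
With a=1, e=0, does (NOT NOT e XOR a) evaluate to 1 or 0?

Substituting: (NOT NOT 0 XOR 1)
= 1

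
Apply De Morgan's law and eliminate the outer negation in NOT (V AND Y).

NOT V OR NOT Y
De Morgan's: NOT(AND of terms) = OR of negations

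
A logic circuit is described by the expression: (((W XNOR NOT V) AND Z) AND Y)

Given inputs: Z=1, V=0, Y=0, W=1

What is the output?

Substituting: (((1 XNOR NOT 0) AND 1) AND 0)
= 0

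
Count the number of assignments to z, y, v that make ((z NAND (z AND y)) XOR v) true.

Satisfying assignments: (0,0,0), (0,1,0), (1,0,0), (1,1,1)
Count: 4 out of 8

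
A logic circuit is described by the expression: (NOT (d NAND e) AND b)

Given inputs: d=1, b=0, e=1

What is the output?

Substituting: (NOT (1 NAND 1) AND 0)
= 0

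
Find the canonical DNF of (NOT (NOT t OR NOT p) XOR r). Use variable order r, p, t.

(NOT r AND p AND t) OR (r AND NOT p AND NOT t) OR (r AND NOT p AND t) OR (r AND p AND NOT t)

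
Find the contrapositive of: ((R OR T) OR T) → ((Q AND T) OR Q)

Contrapositive: NOT ((Q AND T) OR Q) → NOT ((R OR T) OR T)
Note: A statement and its contrapositive are logically equivalent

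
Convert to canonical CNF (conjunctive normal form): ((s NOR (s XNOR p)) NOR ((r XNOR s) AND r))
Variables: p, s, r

(p OR NOT s OR NOT r) AND (NOT p OR s OR r) AND (NOT p OR s OR NOT r) AND (NOT p OR NOT s OR NOT r)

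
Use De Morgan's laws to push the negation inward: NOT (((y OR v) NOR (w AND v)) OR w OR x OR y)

NOT ((y OR v) NOR (w AND v)) AND NOT w AND NOT x AND NOT y
De Morgan's: NOT(OR of terms) = AND of negations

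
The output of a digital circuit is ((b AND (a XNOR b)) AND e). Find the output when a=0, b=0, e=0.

Substituting: ((0 AND (0 XNOR 0)) AND 0)
= 0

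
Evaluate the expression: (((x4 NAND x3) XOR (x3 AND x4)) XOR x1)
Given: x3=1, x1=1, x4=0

Substituting: (((0 NAND 1) XOR (1 AND 0)) XOR 1)
= 0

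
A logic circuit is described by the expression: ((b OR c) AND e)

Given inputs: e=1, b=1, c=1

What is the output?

Substituting: ((1 OR 1) AND 1)
= 1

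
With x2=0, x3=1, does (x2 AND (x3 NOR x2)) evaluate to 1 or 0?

Substituting: (0 AND (1 NOR 0))
= 0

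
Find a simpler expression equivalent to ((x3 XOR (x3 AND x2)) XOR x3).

By XOR self-cancellation ((E XOR v) XOR v = E):
= (x3 AND x2)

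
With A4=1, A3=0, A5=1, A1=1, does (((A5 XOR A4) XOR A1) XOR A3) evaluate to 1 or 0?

Substituting: (((1 XOR 1) XOR 1) XOR 0)
= 1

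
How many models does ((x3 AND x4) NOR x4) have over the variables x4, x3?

Satisfying assignments: (0,0), (0,1)
Count: 2 out of 4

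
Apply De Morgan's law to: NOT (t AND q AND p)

NOT t OR NOT q OR NOT p
De Morgan's: NOT(AND of terms) = OR of negations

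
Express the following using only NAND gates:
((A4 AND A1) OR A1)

((((A4 NAND A1) NAND (A4 NAND A1)) NAND ((A4 NAND A1) NAND (A4 NAND A1))) NAND (A1 NAND A1))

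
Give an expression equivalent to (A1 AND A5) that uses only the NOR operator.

((A1 NOR A1) NOR (A5 NOR A5))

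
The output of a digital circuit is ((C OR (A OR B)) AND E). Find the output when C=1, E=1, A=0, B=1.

Substituting: ((1 OR (0 OR 1)) AND 1)
= 1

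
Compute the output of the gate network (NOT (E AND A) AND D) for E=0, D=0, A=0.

Substituting: (NOT (0 AND 0) AND 0)
= 0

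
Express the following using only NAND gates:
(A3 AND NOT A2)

((A3 NAND (A2 NAND A2)) NAND (A3 NAND (A2 NAND A2)))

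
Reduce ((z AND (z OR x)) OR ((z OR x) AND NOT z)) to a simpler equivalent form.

By distribution ((E AND v) OR (E AND NOT v) = E):
= (z OR x)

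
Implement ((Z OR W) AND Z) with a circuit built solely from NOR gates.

((((Z NOR W) NOR (Z NOR W)) NOR ((Z NOR W) NOR (Z NOR W))) NOR (Z NOR Z))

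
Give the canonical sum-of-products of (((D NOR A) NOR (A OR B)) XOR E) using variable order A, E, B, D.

Σm(1, 4, 6, 7, 12, 13, 14, 15) = (NOT A AND NOT E AND NOT B AND D) OR (NOT A AND E AND NOT B AND NOT D) OR (NOT A AND E AND B AND NOT D) OR (NOT A AND E AND B AND D) OR (A AND E AND NOT B AND NOT D) OR (A AND E AND NOT B AND D) OR (A AND E AND B AND NOT D) OR (A AND E AND B AND D)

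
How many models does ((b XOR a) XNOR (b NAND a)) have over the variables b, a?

Satisfying assignments: (0,1), (1,0), (1,1)
Count: 3 out of 4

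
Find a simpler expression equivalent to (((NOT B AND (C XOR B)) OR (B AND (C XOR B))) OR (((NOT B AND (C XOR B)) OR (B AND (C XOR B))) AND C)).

By absorption (E OR (E AND v) = E) then distribution ((E AND v) OR (E AND NOT v) = E):
= (C XOR B)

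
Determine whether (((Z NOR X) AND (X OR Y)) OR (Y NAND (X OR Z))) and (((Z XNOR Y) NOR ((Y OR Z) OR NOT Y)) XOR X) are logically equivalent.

No. Counterexample: with Y=0, X=0, Z=0, Expression 1 = 1 but Expression 2 = 0.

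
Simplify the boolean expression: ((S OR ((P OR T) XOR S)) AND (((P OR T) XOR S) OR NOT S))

By distribution ((E OR v) AND (E OR NOT v) = E):
= ((P OR T) XOR S)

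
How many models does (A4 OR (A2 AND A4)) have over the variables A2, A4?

Satisfying assignments: (0,1), (1,1)
Count: 2 out of 4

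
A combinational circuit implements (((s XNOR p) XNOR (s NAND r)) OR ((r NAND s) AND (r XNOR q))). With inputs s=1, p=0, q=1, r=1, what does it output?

Substituting: (((1 XNOR 0) XNOR (1 NAND 1)) OR ((1 NAND 1) AND (1 XNOR 1)))
= 1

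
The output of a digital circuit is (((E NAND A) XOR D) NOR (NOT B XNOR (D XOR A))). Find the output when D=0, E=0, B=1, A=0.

Substituting: (((0 NAND 0) XOR 0) NOR (NOT 1 XNOR (0 XOR 0)))
= 0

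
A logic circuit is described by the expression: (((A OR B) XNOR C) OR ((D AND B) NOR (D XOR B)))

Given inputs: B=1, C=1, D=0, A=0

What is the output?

Substituting: (((0 OR 1) XNOR 1) OR ((0 AND 1) NOR (0 XOR 1)))
= 1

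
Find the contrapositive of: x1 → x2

Contrapositive: NOT x2 → NOT x1
Note: A statement and its contrapositive are logically equivalent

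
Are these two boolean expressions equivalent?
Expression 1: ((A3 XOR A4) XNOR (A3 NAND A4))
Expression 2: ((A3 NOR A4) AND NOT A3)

No. Counterexample: with A3=0, A4=0, Expression 1 = 0 but Expression 2 = 1.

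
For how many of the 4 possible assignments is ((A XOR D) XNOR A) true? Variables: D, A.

Satisfying assignments: (0,0), (0,1)
Count: 2 out of 4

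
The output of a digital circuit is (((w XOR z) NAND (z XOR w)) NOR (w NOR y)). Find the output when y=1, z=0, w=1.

Substituting: (((1 XOR 0) NAND (0 XOR 1)) NOR (1 NOR 1))
= 1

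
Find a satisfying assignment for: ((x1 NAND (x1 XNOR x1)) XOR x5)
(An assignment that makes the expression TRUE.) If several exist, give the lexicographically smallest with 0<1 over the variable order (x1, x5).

x1=0, x5=0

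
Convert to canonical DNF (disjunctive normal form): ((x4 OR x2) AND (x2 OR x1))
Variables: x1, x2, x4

(NOT x1 AND x2 AND NOT x4) OR (NOT x1 AND x2 AND x4) OR (x1 AND NOT x2 AND x4) OR (x1 AND x2 AND NOT x4) OR (x1 AND x2 AND x4)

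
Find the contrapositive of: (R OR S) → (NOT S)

Contrapositive: S → NOT (R OR S)
Note: A statement and its contrapositive are logically equivalent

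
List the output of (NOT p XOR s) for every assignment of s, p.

s | p | Output
--------------
0 | 0 | 1
0 | 1 | 0
1 | 0 | 0
1 | 1 | 1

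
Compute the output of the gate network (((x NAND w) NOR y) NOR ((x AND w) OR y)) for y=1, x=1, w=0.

Substituting: (((1 NAND 0) NOR 1) NOR ((1 AND 0) OR 1))
= 0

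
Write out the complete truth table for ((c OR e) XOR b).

e | c | b | Output
------------------
0 | 0 | 0 | 0
0 | 0 | 1 | 1
0 | 1 | 0 | 1
0 | 1 | 1 | 0
1 | 0 | 0 | 1
1 | 0 | 1 | 0
1 | 1 | 0 | 1
1 | 1 | 1 | 0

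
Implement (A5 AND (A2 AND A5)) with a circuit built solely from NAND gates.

((A5 NAND ((A2 NAND A5) NAND (A2 NAND A5))) NAND (A5 NAND ((A2 NAND A5) NAND (A2 NAND A5))))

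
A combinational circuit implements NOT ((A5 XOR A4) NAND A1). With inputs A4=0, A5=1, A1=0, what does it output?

Substituting: NOT ((1 XOR 0) NAND 0)
= 0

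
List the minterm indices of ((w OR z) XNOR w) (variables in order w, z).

Σm(0, 2, 3) = (NOT w AND NOT z) OR (w AND NOT z) OR (w AND z)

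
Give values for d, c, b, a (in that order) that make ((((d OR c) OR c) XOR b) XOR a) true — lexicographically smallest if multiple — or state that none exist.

d=0, c=0, b=0, a=1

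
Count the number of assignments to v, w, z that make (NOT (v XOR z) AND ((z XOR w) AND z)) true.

Satisfying assignments: (1,0,1)
Count: 1 out of 8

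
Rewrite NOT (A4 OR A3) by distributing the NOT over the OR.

NOT A4 AND NOT A3
De Morgan's: NOT(OR of terms) = AND of negations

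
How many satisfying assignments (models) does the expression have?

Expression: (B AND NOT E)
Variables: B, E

Satisfying assignments: (1,0)
Count: 1 out of 4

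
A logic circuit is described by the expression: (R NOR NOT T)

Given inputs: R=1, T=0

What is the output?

Substituting: (1 NOR NOT 0)
= 0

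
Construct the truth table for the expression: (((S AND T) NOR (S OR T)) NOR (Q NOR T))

S | T | Q | Output
------------------
0 | 0 | 0 | 0
0 | 0 | 1 | 0
0 | 1 | 0 | 1
0 | 1 | 1 | 1
1 | 0 | 0 | 0
1 | 0 | 1 | 1
1 | 1 | 0 | 1
1 | 1 | 1 | 1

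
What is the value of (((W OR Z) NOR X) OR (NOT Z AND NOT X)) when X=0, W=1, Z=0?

Substituting: (((1 OR 0) NOR 0) OR (NOT 0 AND NOT 0))
= 1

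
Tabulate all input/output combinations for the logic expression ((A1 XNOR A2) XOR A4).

A4 | A1 | A2 | Output
---------------------
0 | 0 | 0 | 1
0 | 0 | 1 | 0
0 | 1 | 0 | 0
0 | 1 | 1 | 1
1 | 0 | 0 | 0
1 | 0 | 1 | 1
1 | 1 | 0 | 1
1 | 1 | 1 | 0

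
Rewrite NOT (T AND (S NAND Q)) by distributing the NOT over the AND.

NOT T OR NOT (S NAND Q)
De Morgan's: NOT(AND of terms) = OR of negations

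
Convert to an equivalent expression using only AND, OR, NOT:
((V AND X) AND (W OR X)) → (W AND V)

NOT ((V AND X) AND (W OR X)) OR (W AND V)
(Implication elimination: A → B = NOT A OR B)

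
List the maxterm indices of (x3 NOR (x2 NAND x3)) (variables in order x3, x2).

ΠM(0, 1, 2, 3) = (x3 OR x2) AND (x3 OR NOT x2) AND (NOT x3 OR x2) AND (NOT x3 OR NOT x2)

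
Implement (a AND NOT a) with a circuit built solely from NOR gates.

((a NOR a) NOR ((a NOR a) NOR (a NOR a)))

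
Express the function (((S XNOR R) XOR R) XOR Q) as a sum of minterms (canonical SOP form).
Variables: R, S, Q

Σm(0, 3, 4, 7) = (NOT R AND NOT S AND NOT Q) OR (NOT R AND S AND Q) OR (R AND NOT S AND NOT Q) OR (R AND S AND Q)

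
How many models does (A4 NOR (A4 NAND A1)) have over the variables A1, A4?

No assignment satisfies the expression.
Count: 0 out of 4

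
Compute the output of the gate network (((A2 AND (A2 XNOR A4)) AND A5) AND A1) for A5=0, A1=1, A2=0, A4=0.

Substituting: (((0 AND (0 XNOR 0)) AND 0) AND 1)
= 0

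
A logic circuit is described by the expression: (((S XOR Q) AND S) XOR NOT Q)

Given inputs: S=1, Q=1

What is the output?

Substituting: (((1 XOR 1) AND 1) XOR NOT 1)
= 0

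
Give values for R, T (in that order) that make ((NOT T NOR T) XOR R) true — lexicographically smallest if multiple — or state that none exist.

R=1, T=0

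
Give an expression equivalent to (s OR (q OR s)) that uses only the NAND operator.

((s NAND s) NAND (((q NAND q) NAND (s NAND s)) NAND ((q NAND q) NAND (s NAND s))))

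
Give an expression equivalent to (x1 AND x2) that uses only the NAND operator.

((x1 NAND x2) NAND (x1 NAND x2))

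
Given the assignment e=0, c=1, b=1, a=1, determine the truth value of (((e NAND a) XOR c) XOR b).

Substituting: (((0 NAND 1) XOR 1) XOR 1)
= 1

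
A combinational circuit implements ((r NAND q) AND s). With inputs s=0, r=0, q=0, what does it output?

Substituting: ((0 NAND 0) AND 0)
= 0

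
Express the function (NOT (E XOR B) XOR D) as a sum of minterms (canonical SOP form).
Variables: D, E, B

Σm(0, 3, 5, 6) = (NOT D AND NOT E AND NOT B) OR (NOT D AND E AND B) OR (D AND NOT E AND B) OR (D AND E AND NOT B)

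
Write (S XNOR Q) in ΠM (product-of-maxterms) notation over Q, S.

ΠM(1, 2) = (Q OR NOT S) AND (NOT Q OR S)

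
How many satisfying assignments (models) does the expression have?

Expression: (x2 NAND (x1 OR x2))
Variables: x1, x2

Satisfying assignments: (0,0), (1,0)
Count: 2 out of 4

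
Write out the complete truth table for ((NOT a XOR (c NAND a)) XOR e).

a | c | e | Output
------------------
0 | 0 | 0 | 0
0 | 0 | 1 | 1
0 | 1 | 0 | 0
0 | 1 | 1 | 1
1 | 0 | 0 | 1
1 | 0 | 1 | 0
1 | 1 | 0 | 0
1 | 1 | 1 | 1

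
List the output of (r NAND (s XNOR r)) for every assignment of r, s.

r | s | Output
--------------
0 | 0 | 1
0 | 1 | 1
1 | 0 | 1
1 | 1 | 0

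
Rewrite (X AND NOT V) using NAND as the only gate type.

((X NAND (V NAND V)) NAND (X NAND (V NAND V)))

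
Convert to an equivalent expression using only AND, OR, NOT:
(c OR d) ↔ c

((c OR d) AND c) OR (NOT (c OR d) AND NOT c)
(Biconditional = both true or both false)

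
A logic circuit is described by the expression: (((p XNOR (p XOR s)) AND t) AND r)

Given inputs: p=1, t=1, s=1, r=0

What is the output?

Substituting: (((1 XNOR (1 XOR 1)) AND 1) AND 0)
= 0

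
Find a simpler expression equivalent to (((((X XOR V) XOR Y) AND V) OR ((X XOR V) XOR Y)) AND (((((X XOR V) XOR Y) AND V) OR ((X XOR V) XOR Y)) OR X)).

By absorption (E AND (E OR v) = E) then absorption (E OR (E AND v) = E):
= ((X XOR V) XOR Y)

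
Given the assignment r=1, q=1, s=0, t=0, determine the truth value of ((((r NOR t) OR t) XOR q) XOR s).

Substituting: ((((1 NOR 0) OR 0) XOR 1) XOR 0)
= 1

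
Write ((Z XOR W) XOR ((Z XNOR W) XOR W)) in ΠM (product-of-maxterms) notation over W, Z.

ΠM(2, 3) = (NOT W OR Z) AND (NOT W OR NOT Z)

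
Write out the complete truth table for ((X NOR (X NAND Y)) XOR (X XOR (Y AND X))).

X | Y | Output
--------------
0 | 0 | 0
0 | 1 | 0
1 | 0 | 1
1 | 1 | 0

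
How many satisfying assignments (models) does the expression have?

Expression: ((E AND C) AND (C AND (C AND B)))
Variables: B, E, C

Satisfying assignments: (1,1,1)
Count: 1 out of 8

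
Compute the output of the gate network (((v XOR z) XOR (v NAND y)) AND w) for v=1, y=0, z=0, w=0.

Substituting: (((1 XOR 0) XOR (1 NAND 0)) AND 0)
= 0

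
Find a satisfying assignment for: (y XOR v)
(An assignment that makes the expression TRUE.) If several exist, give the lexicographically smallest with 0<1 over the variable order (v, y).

v=0, y=1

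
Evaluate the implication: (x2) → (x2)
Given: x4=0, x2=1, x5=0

Antecedent (x2) = 1; consequent (x2) = 1.
1 → 1 = 1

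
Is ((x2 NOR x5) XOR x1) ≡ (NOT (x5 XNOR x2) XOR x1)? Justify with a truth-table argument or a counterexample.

No. Counterexample: with x5=0, x1=0, x2=0, Expression 1 = 1 but Expression 2 = 0.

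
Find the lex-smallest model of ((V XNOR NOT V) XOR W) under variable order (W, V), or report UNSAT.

W=1, V=0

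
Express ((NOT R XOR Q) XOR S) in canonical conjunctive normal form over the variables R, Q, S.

(R OR Q OR NOT S) AND (R OR NOT Q OR S) AND (NOT R OR Q OR S) AND (NOT R OR NOT Q OR NOT S)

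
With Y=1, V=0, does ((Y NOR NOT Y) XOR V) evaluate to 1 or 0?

Substituting: ((1 NOR NOT 1) XOR 0)
= 0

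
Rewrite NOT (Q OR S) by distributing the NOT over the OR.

NOT Q AND NOT S
De Morgan's: NOT(OR of terms) = AND of negations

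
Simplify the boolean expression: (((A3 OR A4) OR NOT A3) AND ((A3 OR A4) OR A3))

By distribution ((E OR v) AND (E OR NOT v) = E):
= (A3 OR A4)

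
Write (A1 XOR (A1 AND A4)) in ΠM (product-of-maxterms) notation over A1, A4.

ΠM(0, 1, 3) = (A1 OR A4) AND (A1 OR NOT A4) AND (NOT A1 OR NOT A4)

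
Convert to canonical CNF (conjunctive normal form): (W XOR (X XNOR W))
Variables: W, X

(W OR NOT X) AND (NOT W OR NOT X)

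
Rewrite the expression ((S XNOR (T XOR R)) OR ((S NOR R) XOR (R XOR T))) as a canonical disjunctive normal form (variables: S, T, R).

(NOT S AND NOT T AND NOT R) OR (NOT S AND NOT T AND R) OR (NOT S AND T AND R) OR (S AND NOT T AND R) OR (S AND T AND NOT R)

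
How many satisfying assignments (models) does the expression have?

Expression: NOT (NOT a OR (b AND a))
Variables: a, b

Satisfying assignments: (1,0)
Count: 1 out of 4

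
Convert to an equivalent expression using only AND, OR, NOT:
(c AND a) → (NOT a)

NOT (c AND a) OR (NOT a)
(Implication elimination: A → B = NOT A OR B)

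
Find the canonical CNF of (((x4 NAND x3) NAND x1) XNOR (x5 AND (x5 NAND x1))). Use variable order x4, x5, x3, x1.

(x4 OR x5 OR x3 OR x1) AND (x4 OR x5 OR NOT x3 OR x1) AND (NOT x4 OR x5 OR x3 OR x1) AND (NOT x4 OR x5 OR NOT x3 OR x1) AND (NOT x4 OR x5 OR NOT x3 OR NOT x1) AND (NOT x4 OR NOT x5 OR NOT x3 OR NOT x1)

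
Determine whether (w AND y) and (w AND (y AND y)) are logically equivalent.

Yes, they are equivalent — the two output columns agree on all 4 assignments:
w | y | Expression 1 | Expression 2
-----------------------------------
0 | 0 | 0 | 0
0 | 1 | 0 | 0
1 | 0 | 0 | 0
1 | 1 | 1 | 1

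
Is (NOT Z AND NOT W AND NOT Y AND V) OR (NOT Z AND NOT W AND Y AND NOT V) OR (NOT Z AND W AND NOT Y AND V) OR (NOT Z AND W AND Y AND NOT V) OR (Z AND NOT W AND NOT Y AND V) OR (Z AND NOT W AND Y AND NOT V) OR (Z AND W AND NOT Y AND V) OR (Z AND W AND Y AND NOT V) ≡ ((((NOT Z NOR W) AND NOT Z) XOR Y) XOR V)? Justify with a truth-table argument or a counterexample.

Yes, they are equivalent — the two output columns agree on all 16 assignments:
Z | W | Y | V | Expression 1 | Expression 2
-------------------------------------------
0 | 0 | 0 | 0 | 0 | 0
0 | 0 | 0 | 1 | 1 | 1
0 | 0 | 1 | 0 | 1 | 1
0 | 0 | 1 | 1 | 0 | 0
0 | 1 | 0 | 0 | 0 | 0
0 | 1 | 0 | 1 | 1 | 1
0 | 1 | 1 | 0 | 1 | 1
0 | 1 | 1 | 1 | 0 | 0
1 | 0 | 0 | 0 | 0 | 0
1 | 0 | 0 | 1 | 1 | 1
1 | 0 | 1 | 0 | 1 | 1
1 | 0 | 1 | 1 | 0 | 0
1 | 1 | 0 | 0 | 0 | 0
1 | 1 | 0 | 1 | 1 | 1
1 | 1 | 1 | 0 | 1 | 1
1 | 1 | 1 | 1 | 0 | 0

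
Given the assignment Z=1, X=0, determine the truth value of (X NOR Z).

Substituting: (0 NOR 1)
= 0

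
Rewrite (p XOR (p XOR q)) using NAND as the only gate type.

((p NAND (p NAND ((p NAND (p NAND q)) NAND (q NAND (p NAND q))))) NAND (((p NAND (p NAND q)) NAND (q NAND (p NAND q))) NAND (p NAND ((p NAND (p NAND q)) NAND (q NAND (p NAND q))))))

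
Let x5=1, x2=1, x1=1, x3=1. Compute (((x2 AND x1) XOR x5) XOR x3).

Substituting: (((1 AND 1) XOR 1) XOR 1)
= 1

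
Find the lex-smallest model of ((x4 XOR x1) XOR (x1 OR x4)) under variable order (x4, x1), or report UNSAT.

x4=1, x1=1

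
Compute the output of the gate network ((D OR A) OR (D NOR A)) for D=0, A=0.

Substituting: ((0 OR 0) OR (0 NOR 0))
= 1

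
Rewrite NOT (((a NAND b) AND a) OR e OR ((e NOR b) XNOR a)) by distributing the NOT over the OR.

NOT ((a NAND b) AND a) AND NOT e AND NOT ((e NOR b) XNOR a)
De Morgan's: NOT(OR of terms) = AND of negations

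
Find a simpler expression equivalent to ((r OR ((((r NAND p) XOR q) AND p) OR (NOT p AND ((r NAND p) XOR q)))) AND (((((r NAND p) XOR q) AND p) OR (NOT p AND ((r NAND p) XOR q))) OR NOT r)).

By distribution ((E OR v) AND (E OR NOT v) = E) then distribution ((E AND v) OR (E AND NOT v) = E):
= ((r NAND p) XOR q)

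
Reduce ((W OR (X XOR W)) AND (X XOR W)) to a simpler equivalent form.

By absorption (E AND (E OR v) = E):
= (X XOR W)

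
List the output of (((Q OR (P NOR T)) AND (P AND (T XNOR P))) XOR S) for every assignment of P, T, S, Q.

P | T | S | Q | Output
----------------------
0 | 0 | 0 | 0 | 0
0 | 0 | 0 | 1 | 0
0 | 0 | 1 | 0 | 1
0 | 0 | 1 | 1 | 1
0 | 1 | 0 | 0 | 0
0 | 1 | 0 | 1 | 0
0 | 1 | 1 | 0 | 1
0 | 1 | 1 | 1 | 1
1 | 0 | 0 | 0 | 0
1 | 0 | 0 | 1 | 0
1 | 0 | 1 | 0 | 1
1 | 0 | 1 | 1 | 1
1 | 1 | 0 | 0 | 0
1 | 1 | 0 | 1 | 1
1 | 1 | 1 | 0 | 1
1 | 1 | 1 | 1 | 0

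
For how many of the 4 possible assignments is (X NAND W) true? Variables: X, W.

Satisfying assignments: (0,0), (0,1), (1,0)
Count: 3 out of 4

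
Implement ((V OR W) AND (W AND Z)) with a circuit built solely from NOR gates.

((((V NOR W) NOR (V NOR W)) NOR ((V NOR W) NOR (V NOR W))) NOR (((W NOR W) NOR (Z NOR Z)) NOR ((W NOR W) NOR (Z NOR Z))))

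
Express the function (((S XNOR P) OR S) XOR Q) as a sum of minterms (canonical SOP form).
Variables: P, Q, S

Σm(0, 1, 5, 6) = (NOT P AND NOT Q AND NOT S) OR (NOT P AND NOT Q AND S) OR (P AND NOT Q AND S) OR (P AND Q AND NOT S)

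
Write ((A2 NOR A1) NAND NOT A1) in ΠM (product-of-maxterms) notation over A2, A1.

ΠM(0) = (A2 OR A1)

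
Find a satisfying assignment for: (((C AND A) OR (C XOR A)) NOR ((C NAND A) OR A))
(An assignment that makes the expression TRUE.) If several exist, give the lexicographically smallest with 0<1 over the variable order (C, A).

UNSATISFIABLE - no assignment makes this expression true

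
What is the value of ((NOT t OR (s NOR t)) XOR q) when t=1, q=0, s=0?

Substituting: ((NOT 1 OR (0 NOR 1)) XOR 0)
= 0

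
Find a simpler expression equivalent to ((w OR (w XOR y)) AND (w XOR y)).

By absorption (E AND (E OR v) = E):
= (w XOR y)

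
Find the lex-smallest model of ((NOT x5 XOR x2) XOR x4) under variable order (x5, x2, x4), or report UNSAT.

x5=0, x2=0, x4=0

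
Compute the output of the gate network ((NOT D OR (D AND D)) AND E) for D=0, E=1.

Substituting: ((NOT 0 OR (0 AND 0)) AND 1)
= 1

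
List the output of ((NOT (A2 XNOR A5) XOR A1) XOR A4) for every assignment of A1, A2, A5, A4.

A1 | A2 | A5 | A4 | Output
--------------------------
0 | 0 | 0 | 0 | 0
0 | 0 | 0 | 1 | 1
0 | 0 | 1 | 0 | 1
0 | 0 | 1 | 1 | 0
0 | 1 | 0 | 0 | 1
0 | 1 | 0 | 1 | 0
0 | 1 | 1 | 0 | 0
0 | 1 | 1 | 1 | 1
1 | 0 | 0 | 0 | 1
1 | 0 | 0 | 1 | 0
1 | 0 | 1 | 0 | 0
1 | 0 | 1 | 1 | 1
1 | 1 | 0 | 0 | 0
1 | 1 | 0 | 1 | 1
1 | 1 | 1 | 0 | 1
1 | 1 | 1 | 1 | 0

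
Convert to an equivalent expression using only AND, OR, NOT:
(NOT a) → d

a OR d
(Implication elimination: A → B = NOT A OR B)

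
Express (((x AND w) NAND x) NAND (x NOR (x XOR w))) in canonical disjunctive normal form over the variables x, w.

(NOT x AND w) OR (x AND NOT w) OR (x AND w)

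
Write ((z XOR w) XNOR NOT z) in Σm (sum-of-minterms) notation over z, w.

Σm(1, 3) = (NOT z AND w) OR (z AND w)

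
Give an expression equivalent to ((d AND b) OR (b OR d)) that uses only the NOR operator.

((((d NOR d) NOR (b NOR b)) NOR ((b NOR d) NOR (b NOR d))) NOR (((d NOR d) NOR (b NOR b)) NOR ((b NOR d) NOR (b NOR d))))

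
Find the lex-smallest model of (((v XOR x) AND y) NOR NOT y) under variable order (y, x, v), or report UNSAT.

y=1, x=0, v=0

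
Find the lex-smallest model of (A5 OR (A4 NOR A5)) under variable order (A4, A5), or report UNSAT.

A4=0, A5=0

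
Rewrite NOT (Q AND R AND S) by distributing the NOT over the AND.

NOT Q OR NOT R OR NOT S
De Morgan's: NOT(AND of terms) = OR of negations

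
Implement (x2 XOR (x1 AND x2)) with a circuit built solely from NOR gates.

((((x2 NOR ((x1 NOR x1) NOR (x2 NOR x2))) NOR (x2 NOR ((x1 NOR x1) NOR (x2 NOR x2)))) NOR ((x2 NOR ((x1 NOR x1) NOR (x2 NOR x2))) NOR (x2 NOR ((x1 NOR x1) NOR (x2 NOR x2))))) NOR ((((x2 NOR x2) NOR (((x1 NOR x1) NOR (x2 NOR x2)) NOR ((x1 NOR x1) NOR (x2 NOR x2)))) NOR ((x2 NOR x2) NOR (((x1 NOR x1) NOR (x2 NOR x2)) NOR ((x1 NOR x1) NOR (x2 NOR x2))))) NOR (((x2 NOR x2) NOR (((x1 NOR x1) NOR (x2 NOR x2)) NOR ((x1 NOR x1) NOR (x2 NOR x2)))) NOR ((x2 NOR x2) NOR (((x1 NOR x1) NOR (x2 NOR x2)) NOR ((x1 NOR x1) NOR (x2 NOR x2)))))))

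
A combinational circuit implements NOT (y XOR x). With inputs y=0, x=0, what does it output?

Substituting: NOT (0 XOR 0)
= 1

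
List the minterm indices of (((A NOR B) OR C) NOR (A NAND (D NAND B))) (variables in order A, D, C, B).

Σm(8, 9, 12) = (A AND NOT D AND NOT C AND NOT B) OR (A AND NOT D AND NOT C AND B) OR (A AND D AND NOT C AND NOT B)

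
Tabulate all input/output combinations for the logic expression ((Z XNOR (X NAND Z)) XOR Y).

Z | Y | X | Output
------------------
0 | 0 | 0 | 0
0 | 0 | 1 | 0
0 | 1 | 0 | 1
0 | 1 | 1 | 1
1 | 0 | 0 | 1
1 | 0 | 1 | 0
1 | 1 | 0 | 0
1 | 1 | 1 | 1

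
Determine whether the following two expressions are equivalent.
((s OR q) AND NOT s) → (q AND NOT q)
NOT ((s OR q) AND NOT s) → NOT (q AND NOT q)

No, Inverse is not equivalent to original (counterexample: r=0, s=0, q=1)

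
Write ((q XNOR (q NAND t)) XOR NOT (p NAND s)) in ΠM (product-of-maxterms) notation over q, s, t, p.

ΠM(0, 1, 2, 3, 4, 6, 10, 11, 13, 14) = (q OR s OR t OR p) AND (q OR s OR t OR NOT p) AND (q OR s OR NOT t OR p) AND (q OR s OR NOT t OR NOT p) AND (q OR NOT s OR t OR p) AND (q OR NOT s OR NOT t OR p) AND (NOT q OR s OR NOT t OR p) AND (NOT q OR s OR NOT t OR NOT p) AND (NOT q OR NOT s OR t OR NOT p) AND (NOT q OR NOT s OR NOT t OR p)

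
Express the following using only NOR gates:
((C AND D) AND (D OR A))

((((C NOR C) NOR (D NOR D)) NOR ((C NOR C) NOR (D NOR D))) NOR (((D NOR A) NOR (D NOR A)) NOR ((D NOR A) NOR (D NOR A))))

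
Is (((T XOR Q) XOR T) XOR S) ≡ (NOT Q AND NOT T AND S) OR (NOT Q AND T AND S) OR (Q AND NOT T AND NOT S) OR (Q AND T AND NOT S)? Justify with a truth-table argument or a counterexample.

Yes, they are equivalent — the two output columns agree on all 8 assignments:
Q | T | S | Expression 1 | Expression 2
---------------------------------------
0 | 0 | 0 | 0 | 0
0 | 0 | 1 | 1 | 1
0 | 1 | 0 | 0 | 0
0 | 1 | 1 | 1 | 1
1 | 0 | 0 | 1 | 1
1 | 0 | 1 | 0 | 0
1 | 1 | 0 | 1 | 1
1 | 1 | 1 | 0 | 0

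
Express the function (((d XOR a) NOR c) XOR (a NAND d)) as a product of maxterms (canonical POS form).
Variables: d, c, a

ΠM(0, 7) = (d OR c OR a) AND (NOT d OR NOT c OR NOT a)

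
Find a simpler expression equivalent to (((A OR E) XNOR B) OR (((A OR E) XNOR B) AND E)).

By absorption (E OR (E AND v) = E):
= ((A OR E) XNOR B)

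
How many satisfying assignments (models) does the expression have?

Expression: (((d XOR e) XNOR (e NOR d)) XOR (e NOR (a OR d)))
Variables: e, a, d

Satisfying assignments: (0,0,0), (1,0,1), (1,1,1)
Count: 3 out of 8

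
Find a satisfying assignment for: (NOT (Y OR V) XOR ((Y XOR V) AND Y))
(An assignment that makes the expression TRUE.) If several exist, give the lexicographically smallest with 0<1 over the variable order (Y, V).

Y=0, V=0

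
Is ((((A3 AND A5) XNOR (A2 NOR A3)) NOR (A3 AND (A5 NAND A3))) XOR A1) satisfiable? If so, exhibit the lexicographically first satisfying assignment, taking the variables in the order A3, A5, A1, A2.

A3=0, A5=0, A1=0, A2=0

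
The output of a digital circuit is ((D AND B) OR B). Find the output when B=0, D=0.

Substituting: ((0 AND 0) OR 0)
= 0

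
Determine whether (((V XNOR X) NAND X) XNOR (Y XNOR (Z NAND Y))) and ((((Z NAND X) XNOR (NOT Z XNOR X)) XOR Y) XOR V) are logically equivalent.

No. Counterexample: with Y=0, V=0, Z=0, X=1, Expression 1 = 0 but Expression 2 = 1.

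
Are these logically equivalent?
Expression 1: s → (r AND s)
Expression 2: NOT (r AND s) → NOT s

Yes, Contrapositive is always equivalent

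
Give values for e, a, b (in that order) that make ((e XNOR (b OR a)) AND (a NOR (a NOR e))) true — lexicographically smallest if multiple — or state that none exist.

e=1, a=0, b=1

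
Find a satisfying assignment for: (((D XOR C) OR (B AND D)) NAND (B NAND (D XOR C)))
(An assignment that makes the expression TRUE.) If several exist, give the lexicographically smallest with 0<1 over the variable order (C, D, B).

C=0, D=0, B=0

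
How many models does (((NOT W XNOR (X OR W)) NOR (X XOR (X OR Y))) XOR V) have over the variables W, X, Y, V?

Satisfying assignments: (0,0,0,0), (0,0,1,1), (0,1,0,1), (0,1,1,1), (1,0,0,0), (1,0,1,1), (1,1,0,0), (1,1,1,0)
Count: 8 out of 16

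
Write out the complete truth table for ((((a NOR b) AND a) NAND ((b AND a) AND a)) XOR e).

b | e | a | Output
------------------
0 | 0 | 0 | 1
0 | 0 | 1 | 1
0 | 1 | 0 | 0
0 | 1 | 1 | 0
1 | 0 | 0 | 1
1 | 0 | 1 | 1
1 | 1 | 0 | 0
1 | 1 | 1 | 0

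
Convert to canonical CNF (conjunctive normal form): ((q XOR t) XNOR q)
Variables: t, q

(NOT t OR q) AND (NOT t OR NOT q)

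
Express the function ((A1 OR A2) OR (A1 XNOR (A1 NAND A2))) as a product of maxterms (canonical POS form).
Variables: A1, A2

ΠM(0) = (A1 OR A2)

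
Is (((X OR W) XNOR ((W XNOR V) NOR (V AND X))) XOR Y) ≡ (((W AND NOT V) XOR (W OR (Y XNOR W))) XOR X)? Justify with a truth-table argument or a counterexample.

No. Counterexample: with V=0, X=0, W=1, Y=0, Expression 1 = 1 but Expression 2 = 0.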